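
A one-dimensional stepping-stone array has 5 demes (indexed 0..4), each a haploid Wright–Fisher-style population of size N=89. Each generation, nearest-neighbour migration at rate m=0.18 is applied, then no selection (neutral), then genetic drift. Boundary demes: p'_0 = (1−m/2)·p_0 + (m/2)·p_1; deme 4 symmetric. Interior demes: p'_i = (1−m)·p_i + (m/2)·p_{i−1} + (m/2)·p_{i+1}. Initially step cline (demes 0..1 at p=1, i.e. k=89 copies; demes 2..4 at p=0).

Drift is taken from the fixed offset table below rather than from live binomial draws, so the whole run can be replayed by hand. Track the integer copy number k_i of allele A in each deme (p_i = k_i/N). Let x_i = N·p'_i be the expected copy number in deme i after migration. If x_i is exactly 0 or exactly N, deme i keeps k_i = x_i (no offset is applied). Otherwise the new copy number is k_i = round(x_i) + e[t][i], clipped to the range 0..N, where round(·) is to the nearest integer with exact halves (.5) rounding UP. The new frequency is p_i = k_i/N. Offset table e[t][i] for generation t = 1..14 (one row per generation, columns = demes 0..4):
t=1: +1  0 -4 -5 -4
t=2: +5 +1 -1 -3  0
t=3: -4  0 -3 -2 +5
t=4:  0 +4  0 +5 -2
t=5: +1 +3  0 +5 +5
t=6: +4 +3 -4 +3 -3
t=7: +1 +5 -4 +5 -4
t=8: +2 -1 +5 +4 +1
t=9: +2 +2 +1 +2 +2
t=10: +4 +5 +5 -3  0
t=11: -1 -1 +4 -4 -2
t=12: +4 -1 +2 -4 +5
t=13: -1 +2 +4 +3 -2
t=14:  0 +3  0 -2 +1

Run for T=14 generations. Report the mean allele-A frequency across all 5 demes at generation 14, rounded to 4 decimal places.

t=0: k=[89 89 0 0 0]
t=1: x=[89.0000 80.9900 8.0100 0.0000 0.0000] k=[89 81 4 0 0]
t=2: x=[88.2800 74.7900 10.5700 0.3600 0.0000] k=[89 76 10 0 0]
t=3: x=[87.8300 71.2300 15.0400 0.9000 0.0000] k=[84 71 12 0 0]
t=4: x=[82.8300 66.8600 16.2300 1.0800 0.0000] k=[83 71 16 6 0]
t=5: x=[81.9200 67.1300 20.0500 6.3600 0.5400] k=[83 70 20 11 6]
t=6: x=[81.8300 66.6700 23.6900 11.3600 6.4500] k=[86 70 20 14 3]
t=7: x=[84.5600 66.9400 23.9600 13.5500 3.9900] k=[86 72 20 19 0]
t=8: x=[84.7400 68.5800 24.5900 17.3800 1.7100] k=[87 68 30 21 3]
t=9: x=[85.2900 66.2900 32.6100 20.1900 4.6200] k=[87 68 34 22 7]
t=10: x=[85.2900 66.6500 35.9800 21.7300 8.3500] k=[89 72 41 19 8]
t=11: x=[87.4700 70.7400 41.8100 19.9900 8.9900] k=[86 70 46 16 7]
t=12: x=[84.5600 69.2800 45.4600 17.8900 7.8100] k=[89 68 47 14 13]
t=13: x=[87.1100 68.0000 45.9200 16.8800 13.0900] k=[86 70 50 20 11]
t=14: x=[84.5600 69.6400 49.1000 21.8900 11.8100] k=[85 73 49 20 13]

0.5393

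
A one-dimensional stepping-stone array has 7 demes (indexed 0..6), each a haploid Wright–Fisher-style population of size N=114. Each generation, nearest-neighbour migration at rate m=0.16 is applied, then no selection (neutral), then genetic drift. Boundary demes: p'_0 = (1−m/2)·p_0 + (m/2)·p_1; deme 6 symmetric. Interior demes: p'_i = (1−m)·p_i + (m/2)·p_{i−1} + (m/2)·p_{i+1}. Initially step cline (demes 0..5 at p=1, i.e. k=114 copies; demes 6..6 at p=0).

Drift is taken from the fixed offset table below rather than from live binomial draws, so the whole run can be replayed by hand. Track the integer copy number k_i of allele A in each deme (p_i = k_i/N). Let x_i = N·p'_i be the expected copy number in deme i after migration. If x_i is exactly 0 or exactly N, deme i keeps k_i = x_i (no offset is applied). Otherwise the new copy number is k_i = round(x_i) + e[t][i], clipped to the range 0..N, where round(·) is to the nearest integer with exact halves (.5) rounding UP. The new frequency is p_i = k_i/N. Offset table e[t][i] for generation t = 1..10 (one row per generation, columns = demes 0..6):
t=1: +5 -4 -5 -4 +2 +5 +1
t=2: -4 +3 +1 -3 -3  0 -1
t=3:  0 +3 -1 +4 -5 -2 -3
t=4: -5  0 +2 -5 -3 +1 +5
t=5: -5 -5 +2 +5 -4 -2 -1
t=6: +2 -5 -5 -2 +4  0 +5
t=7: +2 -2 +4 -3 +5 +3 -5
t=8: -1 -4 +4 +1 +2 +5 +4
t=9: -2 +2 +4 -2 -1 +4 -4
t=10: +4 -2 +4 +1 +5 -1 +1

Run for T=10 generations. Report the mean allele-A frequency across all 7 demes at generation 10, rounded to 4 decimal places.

0.8672

t=0: k=[114 114 114 114 114 114 0]
t=1: x=[114.0000 114.0000 114.0000 114.0000 114.0000 104.8800 9.1200] k=[114 114 114 114 114 110 10]
t=2: x=[114.0000 114.0000 114.0000 114.0000 113.6800 102.3200 18.0000] k=[114 114 114 114 111 102 17]
t=3: x=[114.0000 114.0000 114.0000 113.7600 110.5200 95.9200 23.8000] k=[114 114 114 114 106 94 21]
t=4: x=[114.0000 114.0000 114.0000 113.3600 105.6800 89.1200 26.8400] k=[114 114 114 108 103 90 32]
t=5: x=[114.0000 114.0000 113.5200 108.0800 102.3600 86.4000 36.6400] k=[114 114 114 113 98 84 36]
t=6: x=[114.0000 114.0000 113.9200 111.8800 98.0800 81.2800 39.8400] k=[114 114 109 110 102 81 45]
t=7: x=[114.0000 113.6000 109.4800 109.2800 100.9600 79.8000 47.8800] k=[114 112 113 106 106 83 43]
t=8: x=[113.8400 112.2400 112.3600 106.5600 104.1600 81.6400 46.2000] k=[113 108 114 108 106 87 50]
t=9: x=[112.6000 108.8800 113.0400 108.3200 104.6400 85.5600 52.9600] k=[111 111 114 106 104 90 49]
t=10: x=[111.0000 111.2400 113.1200 106.4800 103.0400 87.8400 52.2800] k=[114 109 114 107 108 87 53]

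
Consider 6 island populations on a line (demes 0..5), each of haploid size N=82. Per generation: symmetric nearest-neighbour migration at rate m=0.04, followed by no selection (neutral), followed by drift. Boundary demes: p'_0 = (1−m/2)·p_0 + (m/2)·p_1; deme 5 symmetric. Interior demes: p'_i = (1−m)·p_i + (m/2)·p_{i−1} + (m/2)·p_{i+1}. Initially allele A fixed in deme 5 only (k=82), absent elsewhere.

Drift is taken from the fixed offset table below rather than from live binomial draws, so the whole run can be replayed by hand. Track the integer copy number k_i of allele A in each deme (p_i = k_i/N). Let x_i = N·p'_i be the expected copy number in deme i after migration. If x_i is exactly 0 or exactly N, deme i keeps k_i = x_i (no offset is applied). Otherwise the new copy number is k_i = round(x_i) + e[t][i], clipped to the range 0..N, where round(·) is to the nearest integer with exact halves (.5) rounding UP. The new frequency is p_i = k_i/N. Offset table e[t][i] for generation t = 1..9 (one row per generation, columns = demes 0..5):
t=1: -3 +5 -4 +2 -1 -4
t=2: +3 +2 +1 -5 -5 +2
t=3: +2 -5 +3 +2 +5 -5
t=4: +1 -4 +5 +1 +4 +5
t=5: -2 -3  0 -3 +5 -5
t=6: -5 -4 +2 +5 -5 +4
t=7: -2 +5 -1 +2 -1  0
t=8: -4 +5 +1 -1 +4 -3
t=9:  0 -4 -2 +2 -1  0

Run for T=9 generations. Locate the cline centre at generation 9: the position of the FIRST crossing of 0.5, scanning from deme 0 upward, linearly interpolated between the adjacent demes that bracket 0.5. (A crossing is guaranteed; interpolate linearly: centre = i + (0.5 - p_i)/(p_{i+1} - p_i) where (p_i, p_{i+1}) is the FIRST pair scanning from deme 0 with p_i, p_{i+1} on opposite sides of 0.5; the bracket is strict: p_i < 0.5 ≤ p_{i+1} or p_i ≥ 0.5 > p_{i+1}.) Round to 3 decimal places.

4.478

t=0: k=[0 0 0 0 0 82]
t=1: x=[0.0000 0.0000 0.0000 0.0000 1.6400 80.3600] k=[0 0 0 0 1 76]
t=2: x=[0.0000 0.0000 0.0000 0.0200 2.4800 74.5000] k=[0 0 0 0 0 77]
t=3: x=[0.0000 0.0000 0.0000 0.0000 1.5400 75.4600] k=[0 0 0 0 7 70]
t=4: x=[0.0000 0.0000 0.0000 0.1400 8.1200 68.7400] k=[0 0 0 1 12 74]
t=5: x=[0.0000 0.0000 0.0200 1.2000 13.0200 72.7600] k=[0 0 0 0 18 68]
t=6: x=[0.0000 0.0000 0.0000 0.3600 18.6400 67.0000] k=[0 0 0 5 14 71]
t=7: x=[0.0000 0.0000 0.1000 5.0800 14.9600 69.8600] k=[0 0 0 7 14 70]
t=8: x=[0.0000 0.0000 0.1400 7.0000 14.9800 68.8800] k=[0 0 1 6 19 66]
t=9: x=[0.0000 0.0200 1.0800 6.1600 19.6800 65.0600] k=[0 0 0 8 19 65]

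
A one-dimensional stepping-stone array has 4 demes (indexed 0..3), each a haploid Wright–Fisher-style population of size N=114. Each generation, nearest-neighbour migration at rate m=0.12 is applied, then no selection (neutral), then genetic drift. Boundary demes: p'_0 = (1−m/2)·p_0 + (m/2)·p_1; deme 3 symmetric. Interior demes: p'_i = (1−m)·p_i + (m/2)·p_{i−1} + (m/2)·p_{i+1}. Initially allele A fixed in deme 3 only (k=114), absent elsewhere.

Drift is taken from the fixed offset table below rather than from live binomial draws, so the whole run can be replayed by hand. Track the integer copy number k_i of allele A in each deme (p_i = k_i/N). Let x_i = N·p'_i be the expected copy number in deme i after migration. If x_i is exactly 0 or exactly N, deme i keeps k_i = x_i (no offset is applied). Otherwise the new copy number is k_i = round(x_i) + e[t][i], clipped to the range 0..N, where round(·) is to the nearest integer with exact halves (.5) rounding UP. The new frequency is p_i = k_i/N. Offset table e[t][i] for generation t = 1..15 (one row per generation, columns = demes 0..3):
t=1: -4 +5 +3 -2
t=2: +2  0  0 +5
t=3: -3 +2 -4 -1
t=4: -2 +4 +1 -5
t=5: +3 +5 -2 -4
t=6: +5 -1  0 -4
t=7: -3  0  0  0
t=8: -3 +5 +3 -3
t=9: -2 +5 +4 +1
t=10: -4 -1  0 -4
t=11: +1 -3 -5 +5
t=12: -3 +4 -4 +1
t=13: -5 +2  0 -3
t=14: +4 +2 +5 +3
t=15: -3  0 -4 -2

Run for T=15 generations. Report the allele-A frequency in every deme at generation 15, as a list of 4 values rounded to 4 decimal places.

[0.0263, 0.2193, 0.2895, 0.4737]

t=0: k=[0 0 0 114]
t=1: x=[0.0000 0.0000 6.8400 107.1600] k=[0 0 10 105]
t=2: x=[0.0000 0.6000 15.1000 99.3000] k=[0 1 15 104]
t=3: x=[0.0600 1.7800 19.5000 98.6600] k=[0 4 16 98]
t=4: x=[0.2400 4.4800 20.2000 93.0800] k=[0 8 21 88]
t=5: x=[0.4800 8.3000 24.2400 83.9800] k=[3 13 22 80]
t=6: x=[3.6000 12.9400 24.9400 76.5200] k=[9 12 25 73]
t=7: x=[9.1800 12.6000 27.1000 70.1200] k=[6 13 27 70]
t=8: x=[6.4200 13.4200 28.7400 67.4200] k=[3 18 32 64]
t=9: x=[3.9000 17.9400 33.0800 62.0800] k=[2 23 37 63]
t=10: x=[3.2600 22.5800 37.7200 61.4400] k=[0 22 38 57]
t=11: x=[1.3200 21.6400 38.1800 55.8600] k=[2 19 33 61]
t=12: x=[3.0200 18.8200 33.8400 59.3200] k=[0 23 30 60]
t=13: x=[1.3800 22.0400 31.3800 58.2000] k=[0 24 31 55]
t=14: x=[1.4400 22.9800 32.0200 53.5600] k=[5 25 37 57]
t=15: x=[6.2000 24.5200 37.4800 55.8000] k=[3 25 33 54]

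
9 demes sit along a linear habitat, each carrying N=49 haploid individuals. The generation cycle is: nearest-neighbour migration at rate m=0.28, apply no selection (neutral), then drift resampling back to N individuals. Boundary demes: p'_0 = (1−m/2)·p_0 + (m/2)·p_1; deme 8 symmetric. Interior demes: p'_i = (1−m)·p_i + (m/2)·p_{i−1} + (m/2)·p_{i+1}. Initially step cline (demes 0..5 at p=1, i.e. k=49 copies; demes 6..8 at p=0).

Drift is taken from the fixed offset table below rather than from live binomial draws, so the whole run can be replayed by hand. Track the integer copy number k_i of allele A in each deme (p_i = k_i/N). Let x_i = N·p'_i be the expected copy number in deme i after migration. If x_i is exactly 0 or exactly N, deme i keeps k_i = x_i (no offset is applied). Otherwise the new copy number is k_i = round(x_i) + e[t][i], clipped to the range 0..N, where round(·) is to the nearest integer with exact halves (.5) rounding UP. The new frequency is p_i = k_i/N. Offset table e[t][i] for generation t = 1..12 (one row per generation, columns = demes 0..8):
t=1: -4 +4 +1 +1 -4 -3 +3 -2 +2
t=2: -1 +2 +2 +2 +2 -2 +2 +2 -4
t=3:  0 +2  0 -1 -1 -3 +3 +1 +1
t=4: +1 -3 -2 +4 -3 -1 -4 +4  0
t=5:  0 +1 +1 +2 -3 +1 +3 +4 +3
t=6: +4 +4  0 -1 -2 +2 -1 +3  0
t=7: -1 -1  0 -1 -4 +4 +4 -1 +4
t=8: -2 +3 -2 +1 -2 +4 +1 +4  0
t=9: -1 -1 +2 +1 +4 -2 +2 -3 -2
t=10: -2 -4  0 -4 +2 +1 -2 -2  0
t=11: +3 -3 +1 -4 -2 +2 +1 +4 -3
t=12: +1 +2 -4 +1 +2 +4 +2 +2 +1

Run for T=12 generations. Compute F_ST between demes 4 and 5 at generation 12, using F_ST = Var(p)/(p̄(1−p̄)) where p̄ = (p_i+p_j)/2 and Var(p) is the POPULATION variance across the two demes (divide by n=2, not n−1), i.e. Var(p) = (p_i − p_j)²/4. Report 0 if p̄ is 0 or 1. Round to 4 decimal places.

t=0: k=[49 49 49 49 49 49 0 0 0]
t=1: x=[49.0000 49.0000 49.0000 49.0000 49.0000 42.1400 6.8600 0.0000 0.0000] k=[49 49 49 49 49 39 10 0 0]
t=2: x=[49.0000 49.0000 49.0000 49.0000 47.6000 36.3400 12.6600 1.4000 0.0000] k=[49 49 49 49 49 34 15 3 0]
t=3: x=[49.0000 49.0000 49.0000 49.0000 46.9000 33.4400 15.9800 4.2600 0.4200] k=[49 49 49 49 46 30 19 5 1]
t=4: x=[49.0000 49.0000 49.0000 48.5800 44.1800 30.7000 18.5800 6.4000 1.5600] k=[49 49 49 49 41 30 15 10 2]
t=5: x=[49.0000 49.0000 49.0000 47.8800 40.5800 29.4400 16.4000 9.5800 3.1200] k=[49 49 49 49 38 30 19 14 6]
t=6: x=[49.0000 49.0000 49.0000 47.4600 38.4200 29.5800 19.8400 13.5800 7.1200] k=[49 49 49 46 36 32 19 17 7]
t=7: x=[49.0000 49.0000 48.5800 45.0200 36.8400 30.7400 20.5400 15.8800 8.4000] k=[49 49 49 44 33 35 25 15 12]
t=8: x=[49.0000 49.0000 48.3000 43.1600 34.8200 33.3200 25.0000 15.9800 12.4200] k=[49 49 46 44 33 37 26 20 12]
t=9: x=[49.0000 48.5800 46.1400 42.7400 35.1000 34.9000 26.7000 19.7200 13.1200] k=[49 48 48 44 39 33 29 17 11]
t=10: x=[48.8600 48.1400 47.4400 43.8600 38.8600 33.2800 27.8800 17.8400 11.8400] k=[47 44 47 40 41 34 26 16 12]
t=11: x=[46.5800 44.8400 45.6000 41.1200 39.8800 33.8600 25.7200 16.8400 12.5600] k=[49 42 47 37 38 36 27 21 10]
t=12: x=[48.0200 43.6800 44.9000 38.5400 37.5800 35.0200 27.4200 20.3000 11.5400] k=[49 46 41 40 40 39 29 22 13]

0.0007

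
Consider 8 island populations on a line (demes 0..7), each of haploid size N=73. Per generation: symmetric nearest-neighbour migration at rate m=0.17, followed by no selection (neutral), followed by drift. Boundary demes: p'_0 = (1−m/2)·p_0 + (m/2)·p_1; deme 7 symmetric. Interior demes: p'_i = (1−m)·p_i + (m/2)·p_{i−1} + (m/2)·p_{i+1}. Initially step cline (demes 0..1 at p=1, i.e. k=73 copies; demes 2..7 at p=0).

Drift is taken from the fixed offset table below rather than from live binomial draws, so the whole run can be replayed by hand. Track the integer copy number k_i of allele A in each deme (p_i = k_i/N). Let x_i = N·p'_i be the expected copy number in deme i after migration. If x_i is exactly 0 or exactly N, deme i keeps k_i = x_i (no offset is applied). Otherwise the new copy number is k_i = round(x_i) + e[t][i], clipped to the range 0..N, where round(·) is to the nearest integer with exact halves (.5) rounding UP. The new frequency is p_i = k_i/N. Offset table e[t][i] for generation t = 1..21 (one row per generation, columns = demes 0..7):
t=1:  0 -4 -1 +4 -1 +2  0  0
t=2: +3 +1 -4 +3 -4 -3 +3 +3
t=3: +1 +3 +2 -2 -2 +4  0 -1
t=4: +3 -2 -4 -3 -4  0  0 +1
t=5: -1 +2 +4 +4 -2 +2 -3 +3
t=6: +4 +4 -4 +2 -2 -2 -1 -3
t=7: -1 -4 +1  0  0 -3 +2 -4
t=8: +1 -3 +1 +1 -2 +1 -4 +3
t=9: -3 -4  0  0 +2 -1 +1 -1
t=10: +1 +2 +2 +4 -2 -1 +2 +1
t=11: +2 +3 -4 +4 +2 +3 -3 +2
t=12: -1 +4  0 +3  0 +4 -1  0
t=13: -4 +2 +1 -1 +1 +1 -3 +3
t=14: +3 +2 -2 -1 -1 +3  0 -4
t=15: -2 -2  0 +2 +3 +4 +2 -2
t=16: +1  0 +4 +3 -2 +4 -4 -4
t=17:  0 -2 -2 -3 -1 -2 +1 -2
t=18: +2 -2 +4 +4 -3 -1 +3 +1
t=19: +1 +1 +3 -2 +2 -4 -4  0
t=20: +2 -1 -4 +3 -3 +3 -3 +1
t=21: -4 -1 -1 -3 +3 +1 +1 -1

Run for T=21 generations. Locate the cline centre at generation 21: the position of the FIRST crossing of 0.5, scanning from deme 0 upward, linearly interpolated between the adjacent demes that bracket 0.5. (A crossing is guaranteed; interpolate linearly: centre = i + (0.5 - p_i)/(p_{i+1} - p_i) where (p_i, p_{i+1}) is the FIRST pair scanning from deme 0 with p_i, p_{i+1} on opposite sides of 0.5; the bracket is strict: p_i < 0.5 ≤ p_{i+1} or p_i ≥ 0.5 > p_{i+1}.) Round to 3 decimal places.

1.591

t=0: k=[73 73 0 0 0 0 0 0]
t=1: x=[73.0000 66.7950 6.2050 0.0000 0.0000 0.0000 0.0000 0.0000] k=[73 63 5 0 0 0 0 0]
t=2: x=[72.1500 58.9200 9.5050 0.4250 0.0000 0.0000 0.0000 0.0000] k=[73 60 6 3 0 0 0 0]
t=3: x=[71.8950 56.5150 10.3350 3.0000 0.2550 0.0000 0.0000 0.0000] k=[73 60 12 1 0 0 0 0]
t=4: x=[71.8950 57.0250 15.1450 1.8500 0.0850 0.0000 0.0000 0.0000] k=[73 55 11 0 0 0 0 0]
t=5: x=[71.4700 52.7900 13.8050 0.9350 0.0000 0.0000 0.0000 0.0000] k=[70 55 18 5 0 0 0 0]
t=6: x=[68.7250 53.1300 20.0400 5.6800 0.4250 0.0000 0.0000 0.0000] k=[73 57 16 8 0 0 0 0]
t=7: x=[71.6400 54.8750 18.8050 8.0000 0.6800 0.0000 0.0000 0.0000] k=[71 51 20 8 1 0 0 0]
t=8: x=[69.3000 50.0650 21.6150 8.4250 1.5100 0.0850 0.0000 0.0000] k=[70 47 23 9 0 1 0 0]
t=9: x=[68.0450 46.9150 23.8500 9.4250 0.8500 0.8300 0.0850 0.0000] k=[65 43 24 9 3 0 1 0]
t=10: x=[63.1300 43.2550 24.3400 9.7650 3.2550 0.3400 0.8300 0.0850] k=[64 45 26 14 1 0 3 1]
t=11: x=[62.3850 45.0000 26.5950 13.9150 2.0200 0.3400 2.5750 1.1700] k=[64 48 23 18 4 3 0 3]
t=12: x=[62.6400 47.2350 24.7000 17.2350 5.1050 2.8300 0.5100 2.7450] k=[62 51 25 20 5 7 0 3]
t=13: x=[61.0650 49.7250 26.7850 19.1500 6.4450 6.2350 0.8500 2.7450] k=[57 52 28 18 7 7 0 6]
t=14: x=[56.5750 50.3850 29.1900 17.9150 7.9350 6.4050 1.1050 5.4900] k=[60 52 27 17 7 9 1 1]
t=15: x=[59.3200 50.5550 28.2750 17.0000 8.0200 8.1500 1.6800 1.0000] k=[57 49 28 19 11 12 4 0]
t=16: x=[56.3200 47.8950 29.0200 19.0850 11.7650 11.2350 4.3400 0.3400] k=[57 48 33 22 10 15 0 0]
t=17: x=[56.2350 47.4900 33.3400 21.9150 11.4450 13.3000 1.2750 0.0000] k=[56 45 31 19 10 11 2 0]
t=18: x=[55.0650 44.7450 31.1700 19.2550 10.8500 10.1500 2.5950 0.1700] k=[57 43 35 23 8 9 6 1]
t=19: x=[55.8100 43.5100 34.6600 22.7450 9.3600 8.6600 5.8300 1.4250] k=[57 45 38 21 11 5 2 1]
t=20: x=[55.9800 45.4250 37.1500 21.5950 11.3400 5.2550 2.1700 1.0850] k=[58 44 33 25 8 8 0 2]
t=21: x=[56.8100 44.2550 33.2550 24.2350 9.4450 7.3200 0.8500 1.8300] k=[53 43 32 21 12 8 2 1]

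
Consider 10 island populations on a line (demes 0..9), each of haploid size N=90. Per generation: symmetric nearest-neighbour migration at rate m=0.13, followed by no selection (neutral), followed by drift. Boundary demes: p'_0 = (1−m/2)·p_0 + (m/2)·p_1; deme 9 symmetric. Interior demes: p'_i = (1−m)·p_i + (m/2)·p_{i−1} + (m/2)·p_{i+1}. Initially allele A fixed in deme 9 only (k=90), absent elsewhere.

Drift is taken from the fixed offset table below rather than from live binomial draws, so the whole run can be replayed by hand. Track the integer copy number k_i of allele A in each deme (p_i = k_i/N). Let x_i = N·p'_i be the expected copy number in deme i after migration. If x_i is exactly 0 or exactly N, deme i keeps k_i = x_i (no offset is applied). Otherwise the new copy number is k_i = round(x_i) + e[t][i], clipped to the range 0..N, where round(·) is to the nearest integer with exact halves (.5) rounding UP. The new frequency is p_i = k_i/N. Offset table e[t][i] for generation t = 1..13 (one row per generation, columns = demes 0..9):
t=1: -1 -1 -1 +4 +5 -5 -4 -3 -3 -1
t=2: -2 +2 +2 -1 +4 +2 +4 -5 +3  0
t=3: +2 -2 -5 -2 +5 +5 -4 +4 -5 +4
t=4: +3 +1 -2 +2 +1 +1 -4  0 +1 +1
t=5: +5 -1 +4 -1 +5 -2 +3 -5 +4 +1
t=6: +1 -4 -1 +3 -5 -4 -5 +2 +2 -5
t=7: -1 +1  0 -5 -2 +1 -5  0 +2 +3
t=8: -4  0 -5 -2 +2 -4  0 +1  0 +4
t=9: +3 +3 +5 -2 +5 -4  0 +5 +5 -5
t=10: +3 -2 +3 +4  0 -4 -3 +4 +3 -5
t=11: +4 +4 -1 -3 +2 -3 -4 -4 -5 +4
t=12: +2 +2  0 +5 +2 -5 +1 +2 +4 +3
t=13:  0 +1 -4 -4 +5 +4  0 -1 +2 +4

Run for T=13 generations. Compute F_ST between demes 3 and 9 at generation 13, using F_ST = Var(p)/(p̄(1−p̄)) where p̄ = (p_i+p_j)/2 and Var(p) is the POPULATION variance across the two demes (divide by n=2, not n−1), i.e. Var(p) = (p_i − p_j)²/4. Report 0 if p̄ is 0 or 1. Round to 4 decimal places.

t=0: k=[0 0 0 0 0 0 0 0 0 90]
t=1: x=[0.0000 0.0000 0.0000 0.0000 0.0000 0.0000 0.0000 0.0000 5.8500 84.1500] k=[0 0 0 0 0 0 0 0 3 83]
t=2: x=[0.0000 0.0000 0.0000 0.0000 0.0000 0.0000 0.0000 0.1950 8.0050 77.8000] k=[0 0 0 0 0 0 0 0 11 78]
t=3: x=[0.0000 0.0000 0.0000 0.0000 0.0000 0.0000 0.0000 0.7150 14.6400 73.6450] k=[0 0 0 0 0 0 0 5 10 78]
t=4: x=[0.0000 0.0000 0.0000 0.0000 0.0000 0.0000 0.3250 5.0000 14.0950 73.5800] k=[0 0 0 0 0 0 0 5 15 75]
t=5: x=[0.0000 0.0000 0.0000 0.0000 0.0000 0.0000 0.3250 5.3250 18.2500 71.1000] k=[0 0 0 0 0 0 3 0 22 72]
t=6: x=[0.0000 0.0000 0.0000 0.0000 0.0000 0.1950 2.6100 1.6250 23.8200 68.7500] k=[0 0 0 0 0 0 0 4 26 64]
t=7: x=[0.0000 0.0000 0.0000 0.0000 0.0000 0.0000 0.2600 5.1700 27.0400 61.5300] k=[0 0 0 0 0 0 0 5 29 65]
t=8: x=[0.0000 0.0000 0.0000 0.0000 0.0000 0.0000 0.3250 6.2350 29.7800 62.6600] k=[0 0 0 0 0 0 0 7 30 67]
t=9: x=[0.0000 0.0000 0.0000 0.0000 0.0000 0.0000 0.4550 8.0400 30.9100 64.5950] k=[0 0 0 0 0 0 0 13 36 60]
t=10: x=[0.0000 0.0000 0.0000 0.0000 0.0000 0.0000 0.8450 13.6500 36.0650 58.4400] k=[0 0 0 0 0 0 0 18 39 53]
t=11: x=[0.0000 0.0000 0.0000 0.0000 0.0000 0.0000 1.1700 18.1950 38.5450 52.0900] k=[0 0 0 0 0 0 0 14 34 56]
t=12: x=[0.0000 0.0000 0.0000 0.0000 0.0000 0.0000 0.9100 14.3900 34.1300 54.5700] k=[0 0 0 0 0 0 2 16 38 58]
t=13: x=[0.0000 0.0000 0.0000 0.0000 0.0000 0.1300 2.7800 16.5200 37.8700 56.7000] k=[0 0 0 0 0 4 3 16 40 61]

0.5126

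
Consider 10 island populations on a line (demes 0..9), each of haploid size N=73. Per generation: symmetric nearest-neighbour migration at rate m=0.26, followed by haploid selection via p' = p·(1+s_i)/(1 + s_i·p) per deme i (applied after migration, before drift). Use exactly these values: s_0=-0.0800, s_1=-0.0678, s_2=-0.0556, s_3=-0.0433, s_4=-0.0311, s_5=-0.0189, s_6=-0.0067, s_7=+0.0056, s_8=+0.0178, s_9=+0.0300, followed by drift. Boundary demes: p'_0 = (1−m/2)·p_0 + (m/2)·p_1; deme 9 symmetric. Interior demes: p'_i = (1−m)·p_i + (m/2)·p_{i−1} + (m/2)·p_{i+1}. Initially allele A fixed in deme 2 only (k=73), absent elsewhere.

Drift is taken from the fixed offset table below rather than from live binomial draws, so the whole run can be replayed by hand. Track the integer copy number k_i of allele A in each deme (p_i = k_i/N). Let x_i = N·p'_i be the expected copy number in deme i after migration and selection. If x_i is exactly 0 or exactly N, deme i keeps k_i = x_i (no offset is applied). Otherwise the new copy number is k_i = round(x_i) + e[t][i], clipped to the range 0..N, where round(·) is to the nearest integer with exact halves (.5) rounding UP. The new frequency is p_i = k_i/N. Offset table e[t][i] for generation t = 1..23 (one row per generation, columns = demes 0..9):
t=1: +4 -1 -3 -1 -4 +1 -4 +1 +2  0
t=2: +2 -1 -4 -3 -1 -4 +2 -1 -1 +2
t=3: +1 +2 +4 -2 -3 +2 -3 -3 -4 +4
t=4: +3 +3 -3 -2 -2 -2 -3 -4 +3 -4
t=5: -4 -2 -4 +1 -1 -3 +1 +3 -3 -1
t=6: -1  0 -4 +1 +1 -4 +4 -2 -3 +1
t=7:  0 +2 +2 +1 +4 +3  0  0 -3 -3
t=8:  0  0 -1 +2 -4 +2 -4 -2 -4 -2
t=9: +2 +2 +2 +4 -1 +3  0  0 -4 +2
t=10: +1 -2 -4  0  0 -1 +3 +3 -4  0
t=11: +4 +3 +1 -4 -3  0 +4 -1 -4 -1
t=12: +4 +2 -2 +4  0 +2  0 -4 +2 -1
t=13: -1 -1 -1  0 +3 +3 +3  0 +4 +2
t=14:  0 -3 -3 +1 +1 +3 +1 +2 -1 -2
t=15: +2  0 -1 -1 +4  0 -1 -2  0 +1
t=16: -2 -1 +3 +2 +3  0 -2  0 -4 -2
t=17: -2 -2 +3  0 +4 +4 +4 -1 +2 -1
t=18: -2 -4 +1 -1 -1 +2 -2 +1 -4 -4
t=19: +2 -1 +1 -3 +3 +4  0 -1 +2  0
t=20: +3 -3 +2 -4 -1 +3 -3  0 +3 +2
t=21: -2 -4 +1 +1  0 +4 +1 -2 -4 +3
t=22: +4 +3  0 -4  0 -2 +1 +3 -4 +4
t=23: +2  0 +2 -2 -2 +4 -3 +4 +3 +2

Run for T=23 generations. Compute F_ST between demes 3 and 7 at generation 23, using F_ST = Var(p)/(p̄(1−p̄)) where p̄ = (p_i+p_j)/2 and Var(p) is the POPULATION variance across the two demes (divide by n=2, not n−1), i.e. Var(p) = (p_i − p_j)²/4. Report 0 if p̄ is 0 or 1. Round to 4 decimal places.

0.0468

t=0: k=[0 0 73 0 0 0 0 0 0 0]
t=1: x=[0.0000 8.9252 53.2056 9.1305 0.0000 0.0000 0.0000 0.0000 0.0000 0.0000] k=[0 8 50 8 0 0 0 0 0 0]
t=2: x=[0.9579 11.7130 38.0394 11.9704 1.0081 0.0000 0.0000 0.0000 0.0000 0.0000] k=[3 11 34 9 0 0 0 0 0 0]
t=3: x=[3.7333 12.2190 26.7828 10.6704 1.1342 0.0000 0.0000 0.0000 0.0000 0.0000] k=[5 14 31 9 0 0 0 0 0 0]
t=4: x=[5.7150 14.2189 24.9817 10.2924 1.1342 0.0000 0.0000 0.0000 0.0000 0.0000] k=[9 17 22 8 0 0 0 0 0 0]
t=5: x=[9.3396 15.7265 18.7226 8.4438 1.0081 0.0000 0.0000 0.0000 0.0000 0.0000] k=[5 14 15 9 0 0 0 0 0 0]
t=6: x=[5.7150 12.2285 13.4509 8.2795 1.1342 0.0000 0.0000 0.0000 0.0000 0.0000] k=[5 12 9 9 2 0 0 0 0 0]
t=7: x=[5.4726 10.0747 8.9318 7.7770 2.5705 0.2551 0.0000 0.0000 0.0000 0.0000] k=[5 12 11 9 7 3 0 0 0 0]
t=8: x=[5.4726 10.3220 10.3513 8.6565 6.5492 3.0733 0.3874 0.0000 0.0000 0.0000] k=[5 10 9 11 3 5 0 0 0 0]
t=9: x=[5.2304 8.6691 8.9318 9.3337 4.1739 4.0170 0.6457 0.0000 0.0000 0.0000] k=[7 11 11 13 3 7 1 0 0 0]
t=10: x=[6.9759 9.8655 10.7259 11.0194 4.6797 5.6005 1.6392 0.1307 0.0000 0.0000] k=[8 8 7 11 5 5 5 3 0 0]
t=11: x=[7.4251 7.3904 7.2670 9.3337 5.6141 4.9119 4.7103 2.8854 0.3969 0.0000] k=[11 10 8 5 3 5 9 2 0 0]
t=12: x=[10.1210 9.2859 7.4772 4.9229 3.4157 5.1676 7.5245 2.6643 0.2646 0.0000] k=[14 11 5 9 3 7 8 0 2 0]
t=13: x=[12.7108 9.9891 5.9784 7.4004 4.1739 6.4962 6.7885 1.3071 1.5058 0.2678] k=[12 9 5 7 7 9 10 1 6 2]
t=14: x=[10.8189 8.3373 5.4828 6.4740 7.0560 8.7224 8.6486 2.8352 4.9102 2.5929] k=[11 5 2 7 8 12 10 5 4 1]
t=15: x=[9.5089 5.0498 2.8776 6.2233 8.1582 11.0400 9.5540 5.5486 3.8031 1.4309] k=[12 5 2 5 12 11 9 4 4 2]
t=16: x=[10.3283 5.1723 2.6310 5.2983 10.6690 10.6947 8.5591 4.6744 3.8031 2.3256] k=[8 4 6 7 14 11 7 5 0 0]
t=17: x=[6.9385 4.4758 5.5685 7.4776 12.3720 10.6947 7.2162 4.6342 0.6615 0.0000] k=[5 2 9 7 16 15 11 4 3 0]
t=18: x=[4.2627 3.0857 7.4390 8.1055 14.3326 14.3883 10.5492 4.8050 2.7869 0.4016] k=[2 0 8 7 13 16 9 6 0 0]
t=19: x=[1.6039 1.2133 6.4840 7.6032 12.2838 14.4773 9.4645 5.6390 0.7937 0.0000] k=[4 0 7 5 15 18 9 5 3 0]
t=20: x=[3.2139 1.3348 5.5304 6.3005 13.7342 16.1982 9.5938 5.2873 2.9190 0.4016] k=[6 0 8 2 13 19 7 5 6 2]
t=21: x=[4.8300 1.6995 5.8640 4.0378 12.0292 16.4159 8.2507 5.4179 5.4381 2.5929] k=[3 0 7 5 12 20 9 3 1 6]
t=22: x=[2.4081 1.2133 5.5304 5.9245 11.8138 17.2771 9.5938 3.5388 1.9431 5.4984] k=[6 4 6 2 12 15 11 7 0 9]
t=23: x=[5.3142 4.2313 4.9494 3.6629 10.7961 13.8743 10.9373 6.6436 2.1160 8.0390] k=[7 4 7 2 9 18 8 11 5 10]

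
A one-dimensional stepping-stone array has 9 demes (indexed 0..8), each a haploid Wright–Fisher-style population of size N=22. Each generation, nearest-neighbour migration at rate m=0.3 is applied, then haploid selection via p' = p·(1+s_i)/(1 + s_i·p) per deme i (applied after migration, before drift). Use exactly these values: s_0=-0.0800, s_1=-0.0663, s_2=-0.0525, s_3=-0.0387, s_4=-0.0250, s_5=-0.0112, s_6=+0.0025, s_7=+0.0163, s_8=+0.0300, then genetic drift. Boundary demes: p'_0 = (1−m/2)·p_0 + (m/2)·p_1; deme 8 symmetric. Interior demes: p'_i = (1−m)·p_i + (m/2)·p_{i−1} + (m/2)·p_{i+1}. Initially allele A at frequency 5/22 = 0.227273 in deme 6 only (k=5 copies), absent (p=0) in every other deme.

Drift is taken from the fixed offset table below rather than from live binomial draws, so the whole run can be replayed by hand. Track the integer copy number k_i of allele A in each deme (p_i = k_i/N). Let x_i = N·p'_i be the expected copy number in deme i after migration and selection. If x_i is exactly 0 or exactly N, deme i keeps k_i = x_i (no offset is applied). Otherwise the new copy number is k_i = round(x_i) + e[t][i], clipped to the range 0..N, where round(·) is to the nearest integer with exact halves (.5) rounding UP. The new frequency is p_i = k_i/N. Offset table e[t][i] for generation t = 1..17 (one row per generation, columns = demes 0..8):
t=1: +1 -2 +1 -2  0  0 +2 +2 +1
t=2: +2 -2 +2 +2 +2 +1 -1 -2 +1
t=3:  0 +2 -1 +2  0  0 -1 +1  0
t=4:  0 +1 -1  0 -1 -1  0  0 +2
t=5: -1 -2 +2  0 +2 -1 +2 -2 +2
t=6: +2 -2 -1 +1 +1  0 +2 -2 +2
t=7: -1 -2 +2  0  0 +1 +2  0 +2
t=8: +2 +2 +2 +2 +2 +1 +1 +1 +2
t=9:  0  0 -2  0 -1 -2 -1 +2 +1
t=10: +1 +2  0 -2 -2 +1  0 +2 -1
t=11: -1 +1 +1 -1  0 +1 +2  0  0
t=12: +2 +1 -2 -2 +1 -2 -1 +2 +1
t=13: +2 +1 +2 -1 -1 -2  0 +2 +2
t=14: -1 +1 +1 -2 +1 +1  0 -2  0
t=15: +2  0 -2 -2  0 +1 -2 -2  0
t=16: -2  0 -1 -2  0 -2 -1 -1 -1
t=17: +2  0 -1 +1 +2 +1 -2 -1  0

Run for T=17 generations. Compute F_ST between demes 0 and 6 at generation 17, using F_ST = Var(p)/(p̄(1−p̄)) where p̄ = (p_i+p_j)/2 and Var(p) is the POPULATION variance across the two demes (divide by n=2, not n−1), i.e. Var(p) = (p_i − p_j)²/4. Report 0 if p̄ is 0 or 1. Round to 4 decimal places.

t=0: k=[0 0 0 0 0 0 5 0 0]
t=1: x=[0.0000 0.0000 0.0000 0.0000 0.0000 0.7419 3.5074 0.7618 0.0000] k=[0 0 0 0 0 1 6 3 0]
t=2: x=[0.0000 0.0000 0.0000 0.0000 0.1463 1.5834 4.8094 3.0421 0.4632] k=[0 0 0 0 2 3 4 1 1]
t=3: x=[0.0000 0.0000 0.0000 0.2885 1.8075 2.9709 3.4072 1.4721 1.0286] k=[0 0 0 2 2 3 2 2 1]
t=4: x=[0.0000 0.0000 0.2845 1.6391 2.1014 2.6734 2.1548 1.8776 1.1826] k=[0 0 0 2 1 2 2 2 3]
t=5: x=[0.0000 0.0000 0.2845 1.4941 1.2694 1.8310 2.0045 2.1816 2.9241] k=[0 0 2 1 3 1 4 0 5]
t=6: x=[0.0000 0.2804 1.4741 1.3974 2.3464 1.7319 2.9564 1.3706 4.3523] k=[0 0 0 2 3 2 5 0 6]
t=7: x=[0.0000 0.0000 0.2845 1.7842 2.6406 2.5743 3.8079 1.6748 5.2167] k=[0 0 2 2 3 4 6 2 7]
t=8: x=[0.0000 0.2804 1.6173 2.0746 2.9350 4.1122 5.1098 3.3962 6.3831] k=[0 2 4 4 5 5 6 4 8]
t=9: x=[0.2763 1.8787 3.5370 4.0187 4.7550 5.1057 5.5604 4.9619 7.5459] k=[0 2 2 4 4 3 5 7 9]
t=10: x=[0.2763 1.5955 2.1913 3.5801 3.7702 3.4174 5.0097 7.0774 8.8559] k=[1 4 2 2 2 4 5 9 8]
t=11: x=[1.3411 3.0645 2.1913 1.9294 2.2484 3.8144 5.4602 8.3335 8.3022] k=[0 4 3 1 2 5 7 8 8]
t=12: x=[0.5532 3.0645 2.7189 1.3974 2.2484 4.8076 6.8618 7.9318 8.1511] k=[3 4 1 0 3 3 6 10 9]
t=13: x=[2.9316 3.2074 1.2356 0.5774 2.4935 3.4174 6.1611 9.3368 9.3084] k=[5 4 3 0 1 1 6 11 11]
t=14: x=[4.5421 3.7804 2.5748 0.5774 0.8296 1.7319 6.0109 10.3386 11.1626] k=[4 5 4 0 2 3 6 8 11]
t=15: x=[3.8765 4.4514 3.3924 0.8665 1.8075 3.2685 5.8607 8.2331 10.7124] k=[6 4 1 0 2 4 4 6 11]
t=16: x=[5.3550 3.6369 1.2356 0.4329 1.9544 3.6655 4.3086 6.5240 10.4120] k=[3 4 0 0 2 2 3 6 9]
t=17: x=[2.9316 3.0645 0.5693 0.2885 1.6607 2.1282 3.3070 6.0708 8.7050] k=[5 3 0 1 4 3 1 5 9]

0.0702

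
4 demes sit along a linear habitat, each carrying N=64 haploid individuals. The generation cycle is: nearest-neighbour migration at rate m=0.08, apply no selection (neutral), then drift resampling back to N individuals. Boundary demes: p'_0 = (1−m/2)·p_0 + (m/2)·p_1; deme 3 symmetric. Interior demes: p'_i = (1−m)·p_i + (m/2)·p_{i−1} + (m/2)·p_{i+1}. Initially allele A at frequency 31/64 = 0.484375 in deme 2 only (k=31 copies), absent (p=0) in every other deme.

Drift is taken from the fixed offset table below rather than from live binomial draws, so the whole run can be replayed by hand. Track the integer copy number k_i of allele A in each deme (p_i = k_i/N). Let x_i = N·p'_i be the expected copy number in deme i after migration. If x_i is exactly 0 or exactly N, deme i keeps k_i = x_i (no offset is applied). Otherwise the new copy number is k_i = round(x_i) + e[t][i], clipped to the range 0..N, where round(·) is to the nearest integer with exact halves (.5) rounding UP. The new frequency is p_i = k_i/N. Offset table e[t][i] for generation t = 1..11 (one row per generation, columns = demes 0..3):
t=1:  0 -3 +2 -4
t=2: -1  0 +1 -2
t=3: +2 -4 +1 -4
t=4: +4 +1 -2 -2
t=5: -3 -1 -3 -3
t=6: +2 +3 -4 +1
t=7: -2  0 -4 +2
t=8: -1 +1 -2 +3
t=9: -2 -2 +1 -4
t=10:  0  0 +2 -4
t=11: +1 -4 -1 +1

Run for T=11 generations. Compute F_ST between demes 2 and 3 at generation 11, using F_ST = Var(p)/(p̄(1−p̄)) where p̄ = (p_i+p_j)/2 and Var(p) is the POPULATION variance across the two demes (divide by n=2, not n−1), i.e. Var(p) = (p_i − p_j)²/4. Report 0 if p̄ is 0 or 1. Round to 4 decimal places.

0.0458

t=0: k=[0 0 31 0]
t=1: x=[0.0000 1.2400 28.5200 1.2400] k=[0 0 31 0]
t=2: x=[0.0000 1.2400 28.5200 1.2400] k=[0 1 30 0]
t=3: x=[0.0400 2.1200 27.6400 1.2000] k=[2 0 29 0]
t=4: x=[1.9200 1.2400 26.6800 1.1600] k=[6 2 25 0]
t=5: x=[5.8400 3.0800 23.0800 1.0000] k=[3 2 20 0]
t=6: x=[2.9600 2.7600 18.4800 0.8000] k=[5 6 14 2]
t=7: x=[5.0400 6.2800 13.2000 2.4800] k=[3 6 9 4]
t=8: x=[3.1200 6.0000 8.6800 4.2000] k=[2 7 7 7]
t=9: x=[2.2000 6.8000 7.0000 7.0000] k=[0 5 8 3]
t=10: x=[0.2000 4.9200 7.6800 3.2000] k=[0 5 10 0]
t=11: x=[0.2000 5.0000 9.4000 0.4000] k=[1 1 8 1]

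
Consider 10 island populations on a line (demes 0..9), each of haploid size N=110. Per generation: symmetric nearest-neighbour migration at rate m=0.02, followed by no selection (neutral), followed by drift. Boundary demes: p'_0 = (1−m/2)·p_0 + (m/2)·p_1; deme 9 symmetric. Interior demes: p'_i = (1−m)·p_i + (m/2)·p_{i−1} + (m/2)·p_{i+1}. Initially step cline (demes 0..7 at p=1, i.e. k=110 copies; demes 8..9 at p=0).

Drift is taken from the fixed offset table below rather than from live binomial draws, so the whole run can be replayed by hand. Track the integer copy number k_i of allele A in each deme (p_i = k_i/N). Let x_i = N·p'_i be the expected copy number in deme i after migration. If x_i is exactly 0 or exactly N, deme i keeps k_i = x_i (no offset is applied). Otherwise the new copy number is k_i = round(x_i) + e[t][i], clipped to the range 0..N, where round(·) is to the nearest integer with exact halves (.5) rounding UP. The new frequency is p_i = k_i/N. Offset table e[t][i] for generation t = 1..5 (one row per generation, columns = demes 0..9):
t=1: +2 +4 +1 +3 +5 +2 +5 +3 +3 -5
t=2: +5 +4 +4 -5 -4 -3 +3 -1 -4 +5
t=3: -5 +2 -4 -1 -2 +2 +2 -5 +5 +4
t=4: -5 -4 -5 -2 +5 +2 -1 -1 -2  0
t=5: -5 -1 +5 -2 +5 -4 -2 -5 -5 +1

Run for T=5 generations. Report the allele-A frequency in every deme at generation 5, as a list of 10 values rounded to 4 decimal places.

[1.0000, 1.0000, 1.0000, 1.0000, 1.0000, 0.9636, 0.9727, 0.8545, 0.0182, 0.0909]

t=0: k=[110 110 110 110 110 110 110 110 0 0]
t=1: x=[110.0000 110.0000 110.0000 110.0000 110.0000 110.0000 110.0000 108.9000 1.1000 0.0000] k=[110 110 110 110 110 110 110 110 4 0]
t=2: x=[110.0000 110.0000 110.0000 110.0000 110.0000 110.0000 110.0000 108.9400 5.0200 0.0400] k=[110 110 110 110 110 110 110 108 1 5]
t=3: x=[110.0000 110.0000 110.0000 110.0000 110.0000 110.0000 109.9800 106.9500 2.1100 4.9600] k=[110 110 110 110 110 110 110 102 7 9]
t=4: x=[110.0000 110.0000 110.0000 110.0000 110.0000 110.0000 109.9200 101.1300 7.9700 8.9800] k=[110 110 110 110 110 110 109 100 6 9]
t=5: x=[110.0000 110.0000 110.0000 110.0000 110.0000 109.9900 108.9200 99.1500 6.9700 8.9700] k=[110 110 110 110 110 106 107 94 2 10]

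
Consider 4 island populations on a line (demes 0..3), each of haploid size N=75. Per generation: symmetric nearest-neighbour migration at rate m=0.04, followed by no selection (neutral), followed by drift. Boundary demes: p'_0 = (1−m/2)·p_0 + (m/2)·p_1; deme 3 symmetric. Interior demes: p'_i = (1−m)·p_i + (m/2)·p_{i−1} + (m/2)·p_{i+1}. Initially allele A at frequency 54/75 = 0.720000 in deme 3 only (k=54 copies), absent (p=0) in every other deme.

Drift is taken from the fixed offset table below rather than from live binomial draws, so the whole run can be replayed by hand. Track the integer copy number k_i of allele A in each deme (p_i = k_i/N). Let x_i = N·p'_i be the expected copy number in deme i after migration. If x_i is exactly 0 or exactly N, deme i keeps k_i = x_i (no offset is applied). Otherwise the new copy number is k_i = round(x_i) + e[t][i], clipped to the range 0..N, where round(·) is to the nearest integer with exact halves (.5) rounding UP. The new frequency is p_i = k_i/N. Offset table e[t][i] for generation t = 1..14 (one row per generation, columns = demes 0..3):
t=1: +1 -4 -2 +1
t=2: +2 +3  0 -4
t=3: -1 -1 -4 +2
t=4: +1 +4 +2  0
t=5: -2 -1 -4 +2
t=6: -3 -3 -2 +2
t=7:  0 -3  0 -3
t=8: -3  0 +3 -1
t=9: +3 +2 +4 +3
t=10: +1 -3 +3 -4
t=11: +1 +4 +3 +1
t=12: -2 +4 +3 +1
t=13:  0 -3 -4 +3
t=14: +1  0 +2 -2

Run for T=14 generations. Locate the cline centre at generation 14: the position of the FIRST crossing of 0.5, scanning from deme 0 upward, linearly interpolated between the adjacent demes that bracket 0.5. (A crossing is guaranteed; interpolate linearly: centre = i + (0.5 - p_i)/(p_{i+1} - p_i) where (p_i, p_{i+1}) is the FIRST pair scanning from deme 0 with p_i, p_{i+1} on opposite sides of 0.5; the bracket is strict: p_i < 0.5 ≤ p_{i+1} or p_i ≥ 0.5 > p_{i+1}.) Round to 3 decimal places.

t=0: k=[0 0 0 54]
t=1: x=[0.0000 0.0000 1.0800 52.9200] k=[0 0 0 54]
t=2: x=[0.0000 0.0000 1.0800 52.9200] k=[0 0 1 49]
t=3: x=[0.0000 0.0200 1.9400 48.0400] k=[0 0 0 50]
t=4: x=[0.0000 0.0000 1.0000 49.0000] k=[0 0 3 49]
t=5: x=[0.0000 0.0600 3.8600 48.0800] k=[0 0 0 50]
t=6: x=[0.0000 0.0000 1.0000 49.0000] k=[0 0 0 51]
t=7: x=[0.0000 0.0000 1.0200 49.9800] k=[0 0 1 47]
t=8: x=[0.0000 0.0200 1.9000 46.0800] k=[0 0 5 45]
t=9: x=[0.0000 0.1000 5.7000 44.2000] k=[0 2 10 47]
t=10: x=[0.0400 2.1200 10.5800 46.2600] k=[1 0 14 42]
t=11: x=[0.9800 0.3000 14.2800 41.4400] k=[2 4 17 42]
t=12: x=[2.0400 4.2200 17.2400 41.5000] k=[0 8 20 43]
t=13: x=[0.1600 8.0800 20.2200 42.5400] k=[0 5 16 46]
t=14: x=[0.1000 5.1200 16.3800 45.4000] k=[1 5 18 43]

2.780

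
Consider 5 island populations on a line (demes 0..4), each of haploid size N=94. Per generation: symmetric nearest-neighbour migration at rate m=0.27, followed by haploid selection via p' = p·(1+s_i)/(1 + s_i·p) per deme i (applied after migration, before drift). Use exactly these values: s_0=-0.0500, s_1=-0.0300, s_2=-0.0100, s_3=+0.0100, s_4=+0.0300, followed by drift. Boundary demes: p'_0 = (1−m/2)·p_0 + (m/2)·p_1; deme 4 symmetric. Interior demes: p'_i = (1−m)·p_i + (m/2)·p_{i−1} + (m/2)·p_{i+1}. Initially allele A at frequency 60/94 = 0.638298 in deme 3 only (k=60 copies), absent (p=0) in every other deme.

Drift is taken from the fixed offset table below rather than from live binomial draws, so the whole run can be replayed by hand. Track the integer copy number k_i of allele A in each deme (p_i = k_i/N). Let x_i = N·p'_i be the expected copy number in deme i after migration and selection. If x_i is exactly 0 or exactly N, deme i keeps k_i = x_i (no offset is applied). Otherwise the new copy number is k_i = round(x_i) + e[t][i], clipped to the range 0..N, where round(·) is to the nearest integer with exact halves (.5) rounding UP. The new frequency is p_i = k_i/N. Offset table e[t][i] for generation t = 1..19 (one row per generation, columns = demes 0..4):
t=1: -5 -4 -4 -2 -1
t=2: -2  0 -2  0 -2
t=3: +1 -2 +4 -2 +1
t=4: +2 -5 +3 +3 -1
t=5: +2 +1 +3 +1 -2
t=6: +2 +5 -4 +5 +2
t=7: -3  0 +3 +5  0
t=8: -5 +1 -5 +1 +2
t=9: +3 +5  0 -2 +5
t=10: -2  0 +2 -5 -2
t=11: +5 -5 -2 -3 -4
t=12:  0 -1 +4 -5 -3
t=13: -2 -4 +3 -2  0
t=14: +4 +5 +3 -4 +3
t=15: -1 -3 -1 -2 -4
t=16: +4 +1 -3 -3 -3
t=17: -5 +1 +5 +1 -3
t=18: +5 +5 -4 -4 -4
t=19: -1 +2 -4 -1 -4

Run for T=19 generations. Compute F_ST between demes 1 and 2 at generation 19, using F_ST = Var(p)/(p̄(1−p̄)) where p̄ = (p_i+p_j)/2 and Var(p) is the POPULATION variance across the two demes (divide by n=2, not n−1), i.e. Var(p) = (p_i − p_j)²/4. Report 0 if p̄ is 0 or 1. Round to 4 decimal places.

0.0274

t=0: k=[0 0 0 60 0]
t=1: x=[0.0000 0.0000 8.0259 44.0328 8.3215] k=[0 0 4 42 7]
t=2: x=[0.0000 0.5239 8.5119 32.3558 12.0317] k=[0 1 7 32 10]
t=3: x=[0.1283 1.6256 9.4790 25.8410 13.3040] k=[1 0 13 24 14]
t=4: x=[0.8221 1.8344 12.6198 21.3286 15.7334] k=[3 0 16 24 15]
t=5: x=[2.4687 2.4901 14.7943 21.8715 16.6155] k=[4 3 18 23 15]
t=6: x=[3.6793 5.0135 16.5127 21.4091 16.4778] k=[6 10 13 26 18]
t=7: x=[6.2347 9.5993 14.2282 23.3391 19.5335] k=[3 10 17 28 20]
t=8: x=[3.7556 9.7311 17.3971 25.6200 21.5673] k=[0 11 12 27 24]
t=9: x=[1.4119 9.3894 13.7714 24.7510 24.9429] k=[4 14 14 23 30]
t=10: x=[5.0970 12.3202 15.0873 22.9019 29.6517] k=[3 12 17 18 28]
t=11: x=[4.0132 11.1570 16.3240 19.3676 27.2180] k=[9 6 14 16 23]
t=12: x=[8.2028 7.2778 13.0764 16.8119 22.5579] k=[8 6 17 12 20]
t=13: x=[7.3738 7.5410 14.7148 13.8723 19.3706] k=[5 4 18 12 19]
t=14: x=[4.6337 5.8555 15.1717 13.8723 18.4901] k=[9 11 18 10 21]
t=15: x=[8.8501 11.3671 15.8422 12.6737 19.9760] k=[8 8 15 11 16]
t=16: x=[7.6325 8.7015 13.3991 12.3211 15.7079] k=[12 10 10 9 13]
t=17: x=[11.2135 9.9947 9.7766 9.7617 12.7830] k=[6 11 15 11 10]
t=18: x=[6.3638 10.5757 13.8012 11.5051 10.4054] k=[11 16 10 8 6]
t=19: x=[11.1606 14.1451 10.4463 8.0731 6.4452] k=[10 16 6 7 2]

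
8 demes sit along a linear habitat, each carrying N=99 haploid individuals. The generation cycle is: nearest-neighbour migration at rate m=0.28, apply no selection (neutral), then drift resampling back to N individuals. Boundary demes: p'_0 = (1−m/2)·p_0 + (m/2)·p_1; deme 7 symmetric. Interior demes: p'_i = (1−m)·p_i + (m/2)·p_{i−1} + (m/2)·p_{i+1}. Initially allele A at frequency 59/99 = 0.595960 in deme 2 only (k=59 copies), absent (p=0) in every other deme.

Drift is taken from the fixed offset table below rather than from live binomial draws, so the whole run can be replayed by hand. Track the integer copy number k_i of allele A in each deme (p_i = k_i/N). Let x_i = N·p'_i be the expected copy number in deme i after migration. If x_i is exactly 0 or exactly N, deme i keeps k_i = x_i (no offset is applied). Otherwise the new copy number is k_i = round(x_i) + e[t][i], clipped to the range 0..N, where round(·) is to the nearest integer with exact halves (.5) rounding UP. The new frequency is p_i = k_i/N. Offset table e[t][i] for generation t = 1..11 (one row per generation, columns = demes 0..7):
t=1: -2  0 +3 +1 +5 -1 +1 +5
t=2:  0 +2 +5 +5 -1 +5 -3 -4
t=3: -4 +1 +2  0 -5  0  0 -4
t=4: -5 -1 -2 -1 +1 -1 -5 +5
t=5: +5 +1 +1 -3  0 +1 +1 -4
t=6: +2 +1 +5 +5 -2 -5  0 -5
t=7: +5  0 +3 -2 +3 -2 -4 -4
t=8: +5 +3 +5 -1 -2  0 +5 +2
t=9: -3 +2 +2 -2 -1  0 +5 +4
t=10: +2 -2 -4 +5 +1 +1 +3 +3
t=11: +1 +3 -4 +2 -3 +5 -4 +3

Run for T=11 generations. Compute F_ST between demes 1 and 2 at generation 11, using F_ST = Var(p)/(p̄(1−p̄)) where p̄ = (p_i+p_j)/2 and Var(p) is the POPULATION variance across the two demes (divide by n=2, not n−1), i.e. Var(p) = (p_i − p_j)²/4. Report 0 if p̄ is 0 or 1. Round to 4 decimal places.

0.0094

t=0: k=[0 0 59 0 0 0 0 0]
t=1: x=[0.0000 8.2600 42.4800 8.2600 0.0000 0.0000 0.0000 0.0000] k=[0 8 45 9 0 0 0 0]
t=2: x=[1.1200 12.0600 34.7800 12.7800 1.2600 0.0000 0.0000 0.0000] k=[1 14 40 18 0 0 0 0]
t=3: x=[2.8200 15.8200 33.2800 18.5600 2.5200 0.0000 0.0000 0.0000] k=[0 17 35 19 0 0 0 0]
t=4: x=[2.3800 17.1400 30.2400 18.5800 2.6600 0.0000 0.0000 0.0000] k=[0 16 28 18 4 0 0 0]
t=5: x=[2.2400 15.4400 24.9200 17.4400 5.4000 0.5600 0.0000 0.0000] k=[7 16 26 14 5 2 0 0]
t=6: x=[8.2600 16.1400 22.9200 14.4200 5.8400 2.1400 0.2800 0.0000] k=[10 17 28 19 4 0 0 0]
t=7: x=[10.9800 17.5600 25.2000 18.1600 5.5400 0.5600 0.0000 0.0000] k=[16 18 28 16 9 0 0 0]
t=8: x=[16.2800 19.1200 24.9200 16.7000 8.7200 1.2600 0.0000 0.0000] k=[21 22 30 16 7 1 0 0]
t=9: x=[21.1400 22.9800 26.9200 16.7000 7.4200 1.7000 0.1400 0.0000] k=[18 25 29 15 6 2 5 0]
t=10: x=[18.9800 24.5800 26.4800 15.7000 6.7000 2.9800 3.8800 0.7000] k=[21 23 22 21 8 4 7 4]
t=11: x=[21.2800 22.5800 22.0000 19.3200 9.2600 4.9800 6.1600 4.4200] k=[22 26 18 21 6 10 2 7]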